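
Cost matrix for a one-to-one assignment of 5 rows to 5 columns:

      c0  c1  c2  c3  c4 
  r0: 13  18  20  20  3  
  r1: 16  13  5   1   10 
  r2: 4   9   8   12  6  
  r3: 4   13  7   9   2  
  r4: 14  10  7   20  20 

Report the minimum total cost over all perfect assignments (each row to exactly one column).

optimal assignment: row0→col4 (cost 3), row1→col3 (cost 1), row2→col1 (cost 9), row3→col0 (cost 4), row4→col2 (cost 7)
total = 3 + 1 + 9 + 4 + 7 = 24

Minimum assignment cost: 24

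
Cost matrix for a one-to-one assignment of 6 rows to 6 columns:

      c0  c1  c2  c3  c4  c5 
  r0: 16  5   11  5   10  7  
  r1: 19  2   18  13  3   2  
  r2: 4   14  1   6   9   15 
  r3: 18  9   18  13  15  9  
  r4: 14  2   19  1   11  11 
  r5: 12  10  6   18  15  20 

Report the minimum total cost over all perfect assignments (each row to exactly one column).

optimal assignment: row0→col1 (cost 5), row1→col4 (cost 3), row2→col0 (cost 4), row3→col5 (cost 9), row4→col3 (cost 1), row5→col2 (cost 6)
total = 5 + 3 + 4 + 9 + 1 + 6 = 28

Minimum assignment cost: 28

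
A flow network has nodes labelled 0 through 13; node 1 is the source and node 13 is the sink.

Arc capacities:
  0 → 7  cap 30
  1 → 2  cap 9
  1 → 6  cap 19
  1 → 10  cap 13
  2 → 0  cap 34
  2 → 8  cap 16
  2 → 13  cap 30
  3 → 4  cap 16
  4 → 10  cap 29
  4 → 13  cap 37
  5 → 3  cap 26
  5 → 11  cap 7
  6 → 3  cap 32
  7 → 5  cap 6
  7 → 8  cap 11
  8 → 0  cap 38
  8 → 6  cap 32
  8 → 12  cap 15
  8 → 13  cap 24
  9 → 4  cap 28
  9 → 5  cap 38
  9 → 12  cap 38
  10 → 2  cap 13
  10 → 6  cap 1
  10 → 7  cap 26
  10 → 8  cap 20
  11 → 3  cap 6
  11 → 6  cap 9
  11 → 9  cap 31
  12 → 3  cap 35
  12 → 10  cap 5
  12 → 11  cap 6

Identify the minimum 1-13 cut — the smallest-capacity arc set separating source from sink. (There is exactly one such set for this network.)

Min-cut arcs: {(1,2), (1,10), (3,4)} (total capacity 38)

augment #1: 1→2→13 push 9
augment #2: 1→10→2→13 push 13
augment #3: 1→6→3→4→13 push 16
max flow = 38; residual-reachable set from 1 gives S-side
cut edges (S→T): {(1,2), (1,10), (3,4)} total cap 38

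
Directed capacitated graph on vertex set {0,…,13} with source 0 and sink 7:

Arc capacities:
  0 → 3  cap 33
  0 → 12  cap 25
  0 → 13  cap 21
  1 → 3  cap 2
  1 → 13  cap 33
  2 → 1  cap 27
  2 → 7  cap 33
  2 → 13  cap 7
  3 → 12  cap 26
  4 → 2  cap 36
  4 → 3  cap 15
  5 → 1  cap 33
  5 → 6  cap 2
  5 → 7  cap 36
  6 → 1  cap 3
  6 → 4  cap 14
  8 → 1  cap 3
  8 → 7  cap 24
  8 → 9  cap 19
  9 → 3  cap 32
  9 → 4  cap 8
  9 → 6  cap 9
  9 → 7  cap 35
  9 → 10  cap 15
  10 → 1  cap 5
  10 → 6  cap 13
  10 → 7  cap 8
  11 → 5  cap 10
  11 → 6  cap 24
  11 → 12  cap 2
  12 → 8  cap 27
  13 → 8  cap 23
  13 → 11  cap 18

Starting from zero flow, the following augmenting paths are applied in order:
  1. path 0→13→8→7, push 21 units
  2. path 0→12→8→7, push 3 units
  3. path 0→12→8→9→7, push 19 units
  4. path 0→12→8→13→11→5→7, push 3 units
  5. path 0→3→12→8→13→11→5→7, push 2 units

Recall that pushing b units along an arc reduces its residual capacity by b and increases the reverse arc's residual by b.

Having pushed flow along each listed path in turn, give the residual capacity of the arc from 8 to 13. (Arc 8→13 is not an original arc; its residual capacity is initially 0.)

Residual capacity of (8,13): 16

after path 1 (0→13→8→7, push 21): res(8,13)=21
after path 2 (0→12→8→7, push 3): res(8,13)=21
after path 3 (0→12→8→9→7, push 19): res(8,13)=21
after path 4 (0→12→8→13→11→5→7, push 3): res(8,13)=18
after path 5 (0→3→12→8→13→11→5→7, push 2): res(8,13)=16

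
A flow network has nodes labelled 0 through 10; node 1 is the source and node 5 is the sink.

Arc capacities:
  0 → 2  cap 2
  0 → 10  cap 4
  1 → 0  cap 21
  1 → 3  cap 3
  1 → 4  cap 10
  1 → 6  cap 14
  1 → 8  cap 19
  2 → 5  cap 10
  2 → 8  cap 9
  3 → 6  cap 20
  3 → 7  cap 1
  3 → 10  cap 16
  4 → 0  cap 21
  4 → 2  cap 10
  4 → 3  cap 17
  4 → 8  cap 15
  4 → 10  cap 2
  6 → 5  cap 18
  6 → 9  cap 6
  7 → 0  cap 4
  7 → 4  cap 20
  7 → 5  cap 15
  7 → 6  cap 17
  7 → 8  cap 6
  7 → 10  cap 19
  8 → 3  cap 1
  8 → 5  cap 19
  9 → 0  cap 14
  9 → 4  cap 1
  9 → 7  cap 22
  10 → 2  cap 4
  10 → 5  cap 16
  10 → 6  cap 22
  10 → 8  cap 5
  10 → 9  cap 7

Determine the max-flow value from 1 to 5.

Maximum flow value: 52

augment #1: 1→6→5 bottleneck 14, total now 14
augment #2: 1→8→5 bottleneck 19, total now 33
augment #3: 1→0→2→5 bottleneck 2, total now 35
augment #4: 1→0→10→5 bottleneck 4, total now 39
augment #5: 1→3→6→5 bottleneck 3, total now 42
augment #6: 1→4→2→5 bottleneck 8, total now 50
augment #7: 1→4→10→5 bottleneck 2, total now 52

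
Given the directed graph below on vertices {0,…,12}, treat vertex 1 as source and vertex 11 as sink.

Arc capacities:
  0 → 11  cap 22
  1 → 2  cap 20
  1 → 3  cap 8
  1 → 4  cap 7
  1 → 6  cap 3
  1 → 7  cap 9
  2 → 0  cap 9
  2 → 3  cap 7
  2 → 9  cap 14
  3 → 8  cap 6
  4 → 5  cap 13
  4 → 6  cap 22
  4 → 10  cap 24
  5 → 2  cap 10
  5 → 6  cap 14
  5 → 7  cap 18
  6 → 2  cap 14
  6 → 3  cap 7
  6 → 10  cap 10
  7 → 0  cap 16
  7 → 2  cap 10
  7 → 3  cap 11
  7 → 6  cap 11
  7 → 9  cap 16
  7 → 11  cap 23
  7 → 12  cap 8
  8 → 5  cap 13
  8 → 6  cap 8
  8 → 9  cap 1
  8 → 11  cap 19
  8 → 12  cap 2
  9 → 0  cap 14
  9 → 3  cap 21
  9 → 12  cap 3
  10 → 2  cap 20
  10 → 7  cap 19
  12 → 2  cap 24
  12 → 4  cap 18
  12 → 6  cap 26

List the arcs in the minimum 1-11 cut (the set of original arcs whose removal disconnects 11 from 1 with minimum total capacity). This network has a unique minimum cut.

Min-cut arcs: {(1,2), (1,4), (1,6), (1,7), (3,8)} (total capacity 45)

augment #1: 1→7→11 push 9
augment #2: 1→2→0→11 push 9
augment #3: 1→3→8→11 push 6
augment #4: 1→2→9→0→11 push 11
augment #5: 1→4→5→7→11 push 7
augment #6: 1→6→10→7→11 push 3
max flow = 45; residual-reachable set from 1 gives S-side
cut edges (S→T): {(1,2), (1,4), (1,6), (1,7), (3,8)} total cap 45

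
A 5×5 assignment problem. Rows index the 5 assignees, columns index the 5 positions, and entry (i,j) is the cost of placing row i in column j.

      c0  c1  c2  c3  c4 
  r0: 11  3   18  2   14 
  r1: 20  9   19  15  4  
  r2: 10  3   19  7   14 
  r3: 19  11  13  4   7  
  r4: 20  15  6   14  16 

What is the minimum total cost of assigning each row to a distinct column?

Minimum assignment cost: 27

optimal assignment: row0→col1 (cost 3), row1→col4 (cost 4), row2→col0 (cost 10), row3→col3 (cost 4), row4→col2 (cost 6)
total = 3 + 4 + 10 + 4 + 6 = 27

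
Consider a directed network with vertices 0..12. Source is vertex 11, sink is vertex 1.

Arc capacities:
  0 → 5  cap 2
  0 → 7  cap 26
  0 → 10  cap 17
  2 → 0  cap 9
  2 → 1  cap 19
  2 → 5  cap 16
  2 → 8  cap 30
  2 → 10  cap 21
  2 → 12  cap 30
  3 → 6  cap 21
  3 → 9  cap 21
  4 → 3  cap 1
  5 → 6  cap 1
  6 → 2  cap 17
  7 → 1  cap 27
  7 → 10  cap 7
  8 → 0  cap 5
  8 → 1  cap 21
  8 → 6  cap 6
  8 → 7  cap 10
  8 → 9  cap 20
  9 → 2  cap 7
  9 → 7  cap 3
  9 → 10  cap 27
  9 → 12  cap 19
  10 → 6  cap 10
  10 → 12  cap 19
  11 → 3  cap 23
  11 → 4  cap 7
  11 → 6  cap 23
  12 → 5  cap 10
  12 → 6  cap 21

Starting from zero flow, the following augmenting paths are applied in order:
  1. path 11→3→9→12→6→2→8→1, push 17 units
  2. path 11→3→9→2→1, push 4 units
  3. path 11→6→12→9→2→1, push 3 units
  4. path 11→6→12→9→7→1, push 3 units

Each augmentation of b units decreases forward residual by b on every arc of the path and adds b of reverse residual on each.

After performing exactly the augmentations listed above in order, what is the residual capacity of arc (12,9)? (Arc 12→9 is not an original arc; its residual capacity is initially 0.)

Residual capacity of (12,9): 11

after path 1 (11→3→9→12→6→2→8→1, push 17): res(12,9)=17
after path 2 (11→3→9→2→1, push 4): res(12,9)=17
after path 3 (11→6→12→9→2→1, push 3): res(12,9)=14
after path 4 (11→6→12→9→7→1, push 3): res(12,9)=11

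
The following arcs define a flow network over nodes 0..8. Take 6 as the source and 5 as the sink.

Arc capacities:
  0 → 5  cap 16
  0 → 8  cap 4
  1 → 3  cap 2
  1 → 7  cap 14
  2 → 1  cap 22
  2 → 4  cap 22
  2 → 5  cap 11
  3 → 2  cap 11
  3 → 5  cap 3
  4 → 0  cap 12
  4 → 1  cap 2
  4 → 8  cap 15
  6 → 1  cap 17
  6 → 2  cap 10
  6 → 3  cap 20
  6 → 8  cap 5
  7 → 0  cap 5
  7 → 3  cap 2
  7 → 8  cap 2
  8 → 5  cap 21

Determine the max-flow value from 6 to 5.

augment #1: 6→2→5 bottleneck 10, total now 10
augment #2: 6→3→5 bottleneck 3, total now 13
augment #3: 6→8→5 bottleneck 5, total now 18
augment #4: 6→3→2→5 bottleneck 1, total now 19
augment #5: 6→1→7→0→5 bottleneck 5, total now 24
augment #6: 6→1→7→8→5 bottleneck 2, total now 26
augment #7: 6→3→2→4→0→5 bottleneck 10, total now 36

Maximum flow value: 36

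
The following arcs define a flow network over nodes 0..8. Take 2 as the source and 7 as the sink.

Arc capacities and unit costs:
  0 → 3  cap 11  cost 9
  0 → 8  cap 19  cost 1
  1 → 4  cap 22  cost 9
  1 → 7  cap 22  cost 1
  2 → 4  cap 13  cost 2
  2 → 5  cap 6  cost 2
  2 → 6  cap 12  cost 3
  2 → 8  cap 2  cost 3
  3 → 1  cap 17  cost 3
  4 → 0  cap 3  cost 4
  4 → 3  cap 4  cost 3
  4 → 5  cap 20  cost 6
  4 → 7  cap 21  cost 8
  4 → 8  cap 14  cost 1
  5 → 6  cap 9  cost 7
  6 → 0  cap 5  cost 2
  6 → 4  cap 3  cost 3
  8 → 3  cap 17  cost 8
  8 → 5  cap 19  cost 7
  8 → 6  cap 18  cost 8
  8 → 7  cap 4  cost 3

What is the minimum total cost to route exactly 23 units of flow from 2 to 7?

shortest-cost path #1: 2→8→7 push 2 @ unit cost 6 (adds 12)
shortest-cost path #2: 2→4→8→7 push 2 @ unit cost 6 (adds 12)
shortest-cost path #3: 2→4→3→1→7 push 4 @ unit cost 9 (adds 36)
shortest-cost path #4: 2→4→7 push 7 @ unit cost 10 (adds 70)
shortest-cost path #5: 2→6→0→8→4→7 push 2 @ unit cost 13 (adds 26)
shortest-cost path #6: 2→6→4→7 push 3 @ unit cost 14 (adds 42)
shortest-cost path #7: 2→6→0→3→1→7 push 3 @ unit cost 18 (adds 54)
total cost = 252

Minimum cost for 23 units: 252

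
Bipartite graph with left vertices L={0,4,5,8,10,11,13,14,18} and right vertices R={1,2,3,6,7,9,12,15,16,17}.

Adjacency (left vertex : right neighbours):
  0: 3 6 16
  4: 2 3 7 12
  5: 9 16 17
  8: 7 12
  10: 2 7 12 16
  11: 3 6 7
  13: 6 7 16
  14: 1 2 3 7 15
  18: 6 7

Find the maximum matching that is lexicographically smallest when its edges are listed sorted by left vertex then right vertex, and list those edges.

Lex-smallest maximum matching: {(0,3), (4,2), (5,9), (8,7), (10,12), (11,6), (13,16), (14,1)}

|M| = 8 (so the lex-smallest maximum matching has 8 edges)
process left vertices in ascending order; for each, take the smallest-labelled available neighbour that still permits 8 edges overall, or leave it unmatched if none does
lex-smallest matching: {0-3, 4-2, 5-9, 8-7, 10-12, 11-6, 13-16, 14-1}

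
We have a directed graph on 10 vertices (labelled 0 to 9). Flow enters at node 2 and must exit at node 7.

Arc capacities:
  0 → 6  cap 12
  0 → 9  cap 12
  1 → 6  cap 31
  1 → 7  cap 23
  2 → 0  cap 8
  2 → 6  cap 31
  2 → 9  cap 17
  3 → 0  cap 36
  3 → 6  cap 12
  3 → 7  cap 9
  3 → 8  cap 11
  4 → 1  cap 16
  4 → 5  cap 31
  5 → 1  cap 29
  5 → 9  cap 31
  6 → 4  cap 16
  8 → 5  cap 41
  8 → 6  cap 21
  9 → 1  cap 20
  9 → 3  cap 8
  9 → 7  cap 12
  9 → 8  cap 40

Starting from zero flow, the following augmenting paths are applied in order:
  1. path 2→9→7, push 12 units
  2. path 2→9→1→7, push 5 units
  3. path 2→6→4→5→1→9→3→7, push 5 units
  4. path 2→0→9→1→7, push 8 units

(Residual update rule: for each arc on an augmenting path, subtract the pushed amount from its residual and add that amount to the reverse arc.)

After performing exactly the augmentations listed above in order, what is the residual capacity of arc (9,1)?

after path 1 (2→9→7, push 12): res(9,1)=20
after path 2 (2→9→1→7, push 5): res(9,1)=15
after path 3 (2→6→4→5→1→9→3→7, push 5): res(9,1)=20
after path 4 (2→0→9→1→7, push 8): res(9,1)=12

Residual capacity of (9,1): 12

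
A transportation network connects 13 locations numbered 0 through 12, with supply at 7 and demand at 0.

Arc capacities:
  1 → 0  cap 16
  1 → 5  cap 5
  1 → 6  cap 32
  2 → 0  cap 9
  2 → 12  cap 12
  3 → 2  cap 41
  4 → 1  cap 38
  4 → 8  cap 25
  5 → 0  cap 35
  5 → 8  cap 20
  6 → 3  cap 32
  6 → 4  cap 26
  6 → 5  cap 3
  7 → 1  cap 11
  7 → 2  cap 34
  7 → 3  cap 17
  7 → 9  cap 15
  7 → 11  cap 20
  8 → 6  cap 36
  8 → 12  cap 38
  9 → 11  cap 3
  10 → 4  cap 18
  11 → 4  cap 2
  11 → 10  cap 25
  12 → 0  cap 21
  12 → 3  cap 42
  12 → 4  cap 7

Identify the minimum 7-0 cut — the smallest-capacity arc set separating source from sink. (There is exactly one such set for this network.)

augment #1: 7→1→0 push 11
augment #2: 7→2→0 push 9
augment #3: 7→2→12→0 push 12
augment #4: 7→11→4→1→0 push 2
augment #5: 7→11→10→4→1→0 push 3
augment #6: 7→11→10→4→1→5→0 push 5
augment #7: 7→11→10→4→8→12→0 push 9
augment #8: 7→11→10→4→1→6→5→0 push 1
max flow = 52; residual-reachable set from 7 gives S-side
cut edges (S→T): {(2,0), (2,12), (7,1), (10,4), (11,4)} total cap 52

Min-cut arcs: {(2,0), (2,12), (7,1), (10,4), (11,4)} (total capacity 52)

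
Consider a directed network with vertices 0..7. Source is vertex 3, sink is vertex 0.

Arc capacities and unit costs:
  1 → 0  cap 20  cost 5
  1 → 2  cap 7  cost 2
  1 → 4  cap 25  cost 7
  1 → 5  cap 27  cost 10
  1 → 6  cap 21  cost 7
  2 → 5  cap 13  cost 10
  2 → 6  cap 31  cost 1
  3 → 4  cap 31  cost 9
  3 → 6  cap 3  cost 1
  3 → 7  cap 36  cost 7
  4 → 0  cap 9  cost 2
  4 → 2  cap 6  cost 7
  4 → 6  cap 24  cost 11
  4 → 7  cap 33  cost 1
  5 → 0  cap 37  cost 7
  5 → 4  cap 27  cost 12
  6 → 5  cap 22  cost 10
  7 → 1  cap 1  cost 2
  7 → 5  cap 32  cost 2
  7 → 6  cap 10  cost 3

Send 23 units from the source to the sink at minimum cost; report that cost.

shortest-cost path #1: 3→4→0 push 9 @ unit cost 11 (adds 99)
shortest-cost path #2: 3→7→1→0 push 1 @ unit cost 14 (adds 14)
shortest-cost path #3: 3→7→5→0 push 13 @ unit cost 16 (adds 208)
total cost = 321

Minimum cost for 23 units: 321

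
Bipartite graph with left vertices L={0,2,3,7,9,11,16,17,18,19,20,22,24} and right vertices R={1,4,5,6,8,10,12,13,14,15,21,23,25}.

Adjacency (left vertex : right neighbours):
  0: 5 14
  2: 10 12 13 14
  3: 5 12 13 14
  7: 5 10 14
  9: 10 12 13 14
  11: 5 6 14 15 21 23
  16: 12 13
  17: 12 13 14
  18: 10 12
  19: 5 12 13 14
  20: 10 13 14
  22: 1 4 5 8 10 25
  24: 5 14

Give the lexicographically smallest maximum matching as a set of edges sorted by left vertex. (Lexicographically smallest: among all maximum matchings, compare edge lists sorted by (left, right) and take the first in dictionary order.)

|M| = 7 (so the lex-smallest maximum matching has 7 edges)
process left vertices in ascending order; for each, take the smallest-labelled available neighbour that still permits 7 edges overall, or leave it unmatched if none does
lex-smallest matching: {0-5, 2-10, 3-12, 7-14, 9-13, 11-6, 22-1}

Lex-smallest maximum matching: {(0,5), (2,10), (3,12), (7,14), (9,13), (11,6), (22,1)}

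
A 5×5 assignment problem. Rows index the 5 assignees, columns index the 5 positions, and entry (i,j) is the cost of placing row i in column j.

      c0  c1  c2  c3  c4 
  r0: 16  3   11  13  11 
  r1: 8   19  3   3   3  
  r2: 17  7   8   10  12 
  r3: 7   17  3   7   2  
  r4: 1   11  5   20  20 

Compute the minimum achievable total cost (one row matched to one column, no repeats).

Minimum assignment cost: 17

optimal assignment: row0→col1 (cost 3), row1→col3 (cost 3), row2→col2 (cost 8), row3→col4 (cost 2), row4→col0 (cost 1)
total = 3 + 3 + 8 + 2 + 1 = 17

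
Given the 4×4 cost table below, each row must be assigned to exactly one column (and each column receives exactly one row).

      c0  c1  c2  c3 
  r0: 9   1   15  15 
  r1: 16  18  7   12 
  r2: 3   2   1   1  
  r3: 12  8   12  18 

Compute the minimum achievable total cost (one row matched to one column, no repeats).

Minimum assignment cost: 21

optimal assignment: row0→col1 (cost 1), row1→col2 (cost 7), row2→col3 (cost 1), row3→col0 (cost 12)
total = 1 + 7 + 1 + 12 = 21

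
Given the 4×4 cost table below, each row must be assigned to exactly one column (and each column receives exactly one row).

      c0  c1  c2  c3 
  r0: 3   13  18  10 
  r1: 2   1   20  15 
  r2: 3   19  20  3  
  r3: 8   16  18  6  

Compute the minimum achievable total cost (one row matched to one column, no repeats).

Minimum assignment cost: 25

optimal assignment: row0→col0 (cost 3), row1→col1 (cost 1), row2→col3 (cost 3), row3→col2 (cost 18)
total = 3 + 1 + 3 + 18 = 25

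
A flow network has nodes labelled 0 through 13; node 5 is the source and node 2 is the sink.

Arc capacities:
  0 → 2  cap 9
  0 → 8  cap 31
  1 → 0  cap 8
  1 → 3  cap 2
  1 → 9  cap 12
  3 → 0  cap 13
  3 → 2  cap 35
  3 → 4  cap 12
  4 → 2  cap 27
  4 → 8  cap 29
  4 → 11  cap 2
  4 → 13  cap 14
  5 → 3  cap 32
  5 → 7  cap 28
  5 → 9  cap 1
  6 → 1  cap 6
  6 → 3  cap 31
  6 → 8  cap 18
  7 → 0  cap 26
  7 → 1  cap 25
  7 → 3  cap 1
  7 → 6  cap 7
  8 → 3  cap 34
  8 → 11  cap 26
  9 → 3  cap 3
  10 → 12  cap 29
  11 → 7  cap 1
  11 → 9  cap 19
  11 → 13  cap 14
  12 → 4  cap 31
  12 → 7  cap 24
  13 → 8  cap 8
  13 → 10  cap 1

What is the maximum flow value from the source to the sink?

Maximum flow value: 57

augment #1: 5→3→2 bottleneck 32, total now 32
augment #2: 5→7→0→2 bottleneck 9, total now 41
augment #3: 5→7→3→2 bottleneck 1, total now 42
augment #4: 5→9→3→2 bottleneck 1, total now 43
augment #5: 5→7→1→3→2 bottleneck 1, total now 44
augment #6: 5→7→1→3→4→2 bottleneck 1, total now 45
augment #7: 5→7→6→3→4→2 bottleneck 7, total now 52
augment #8: 5→7→0→8→3→4→2 bottleneck 4, total now 56
augment #9: 5→7→0→8→11→13→10→12→4→2 bottleneck 1, total now 57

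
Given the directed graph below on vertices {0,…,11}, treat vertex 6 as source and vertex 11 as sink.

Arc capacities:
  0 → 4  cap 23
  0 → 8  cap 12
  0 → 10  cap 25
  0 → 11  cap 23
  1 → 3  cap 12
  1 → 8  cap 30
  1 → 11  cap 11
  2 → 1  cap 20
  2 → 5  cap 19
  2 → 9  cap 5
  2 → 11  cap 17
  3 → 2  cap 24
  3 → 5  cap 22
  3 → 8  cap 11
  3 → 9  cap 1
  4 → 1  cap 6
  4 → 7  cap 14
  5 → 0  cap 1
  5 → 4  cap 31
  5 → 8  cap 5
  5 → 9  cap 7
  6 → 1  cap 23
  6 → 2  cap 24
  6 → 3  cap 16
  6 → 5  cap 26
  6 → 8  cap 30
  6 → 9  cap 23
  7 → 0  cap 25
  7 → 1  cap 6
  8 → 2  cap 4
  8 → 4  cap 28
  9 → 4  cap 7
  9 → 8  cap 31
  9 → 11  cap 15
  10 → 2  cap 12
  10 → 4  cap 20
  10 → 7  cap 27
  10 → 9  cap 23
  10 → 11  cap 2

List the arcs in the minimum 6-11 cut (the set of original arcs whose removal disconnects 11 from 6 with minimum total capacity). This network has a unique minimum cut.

Min-cut arcs: {(1,11), (2,11), (4,7), (5,0), (9,11)} (total capacity 58)

augment #1: 6→1→11 push 11
augment #2: 6→2→11 push 17
augment #3: 6→9→11 push 15
augment #4: 6→5→0→11 push 1
augment #5: 6→5→4→7→0→11 push 14
max flow = 58; residual-reachable set from 6 gives S-side
cut edges (S→T): {(1,11), (2,11), (4,7), (5,0), (9,11)} total cap 58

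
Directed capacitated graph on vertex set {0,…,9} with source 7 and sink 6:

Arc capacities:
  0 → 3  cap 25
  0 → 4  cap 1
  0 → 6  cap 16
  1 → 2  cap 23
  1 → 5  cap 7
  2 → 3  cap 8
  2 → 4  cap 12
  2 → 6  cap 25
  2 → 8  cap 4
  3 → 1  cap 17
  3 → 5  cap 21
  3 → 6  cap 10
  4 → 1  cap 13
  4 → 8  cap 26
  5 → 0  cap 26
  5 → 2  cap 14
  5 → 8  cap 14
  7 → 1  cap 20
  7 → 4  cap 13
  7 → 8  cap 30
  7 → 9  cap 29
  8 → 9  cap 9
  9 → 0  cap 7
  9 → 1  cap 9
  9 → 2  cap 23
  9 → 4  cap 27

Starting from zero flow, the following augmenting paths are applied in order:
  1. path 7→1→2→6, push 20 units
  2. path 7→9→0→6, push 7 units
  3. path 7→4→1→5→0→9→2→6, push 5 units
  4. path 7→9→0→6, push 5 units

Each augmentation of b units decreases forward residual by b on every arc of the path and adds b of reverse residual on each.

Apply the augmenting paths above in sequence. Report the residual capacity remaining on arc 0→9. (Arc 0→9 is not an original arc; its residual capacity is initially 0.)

after path 1 (7→1→2→6, push 20): res(0,9)=0
after path 2 (7→9→0→6, push 7): res(0,9)=7
after path 3 (7→4→1→5→0→9→2→6, push 5): res(0,9)=2
after path 4 (7→9→0→6, push 5): res(0,9)=7

Residual capacity of (0,9): 7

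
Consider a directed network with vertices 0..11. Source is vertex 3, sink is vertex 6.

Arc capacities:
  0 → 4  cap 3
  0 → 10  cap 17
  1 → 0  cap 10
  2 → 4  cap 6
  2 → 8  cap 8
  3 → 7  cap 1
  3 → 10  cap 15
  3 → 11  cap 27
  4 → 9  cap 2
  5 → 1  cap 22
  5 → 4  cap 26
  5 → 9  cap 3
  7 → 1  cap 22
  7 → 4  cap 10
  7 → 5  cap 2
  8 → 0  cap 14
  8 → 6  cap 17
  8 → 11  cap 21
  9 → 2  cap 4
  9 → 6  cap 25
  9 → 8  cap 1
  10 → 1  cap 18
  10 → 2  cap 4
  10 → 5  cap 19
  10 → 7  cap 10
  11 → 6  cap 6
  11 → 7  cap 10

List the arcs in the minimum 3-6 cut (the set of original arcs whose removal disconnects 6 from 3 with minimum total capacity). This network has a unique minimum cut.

augment #1: 3→11→6 push 6
augment #2: 3→7→4→9→6 push 1
augment #3: 3→10→2→8→6 push 4
augment #4: 3→10→5→9→6 push 3
augment #5: 3→10→5→4→9→6 push 1
max flow = 15; residual-reachable set from 3 gives S-side
cut edges (S→T): {(4,9), (5,9), (10,2), (11,6)} total cap 15

Min-cut arcs: {(4,9), (5,9), (10,2), (11,6)} (total capacity 15)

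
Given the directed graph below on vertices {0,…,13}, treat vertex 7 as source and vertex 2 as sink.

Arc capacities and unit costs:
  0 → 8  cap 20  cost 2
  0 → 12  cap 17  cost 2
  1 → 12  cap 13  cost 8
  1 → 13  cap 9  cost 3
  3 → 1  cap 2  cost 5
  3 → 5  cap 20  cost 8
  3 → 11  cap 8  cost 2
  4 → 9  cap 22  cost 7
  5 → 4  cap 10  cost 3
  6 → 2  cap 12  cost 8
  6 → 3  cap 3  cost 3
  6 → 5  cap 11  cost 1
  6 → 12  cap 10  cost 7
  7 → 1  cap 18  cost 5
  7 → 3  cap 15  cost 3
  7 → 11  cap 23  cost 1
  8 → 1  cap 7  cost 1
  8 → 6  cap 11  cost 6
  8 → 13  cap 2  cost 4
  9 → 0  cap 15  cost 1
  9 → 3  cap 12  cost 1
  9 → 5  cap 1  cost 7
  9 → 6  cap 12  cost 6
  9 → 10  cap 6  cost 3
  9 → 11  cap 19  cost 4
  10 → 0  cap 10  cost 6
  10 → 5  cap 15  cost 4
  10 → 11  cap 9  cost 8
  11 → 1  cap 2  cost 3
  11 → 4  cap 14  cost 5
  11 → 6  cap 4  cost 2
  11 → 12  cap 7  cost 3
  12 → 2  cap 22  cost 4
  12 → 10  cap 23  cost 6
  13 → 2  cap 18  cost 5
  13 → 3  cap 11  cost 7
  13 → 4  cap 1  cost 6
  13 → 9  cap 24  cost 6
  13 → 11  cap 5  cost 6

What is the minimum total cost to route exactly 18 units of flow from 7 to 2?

shortest-cost path #1: 7→11→12→2 push 7 @ unit cost 8 (adds 56)
shortest-cost path #2: 7→11→6→2 push 4 @ unit cost 11 (adds 44)
shortest-cost path #3: 7→11→1→13→2 push 2 @ unit cost 12 (adds 24)
shortest-cost path #4: 7→1→13→2 push 5 @ unit cost 13 (adds 65)
total cost = 189

Minimum cost for 18 units: 189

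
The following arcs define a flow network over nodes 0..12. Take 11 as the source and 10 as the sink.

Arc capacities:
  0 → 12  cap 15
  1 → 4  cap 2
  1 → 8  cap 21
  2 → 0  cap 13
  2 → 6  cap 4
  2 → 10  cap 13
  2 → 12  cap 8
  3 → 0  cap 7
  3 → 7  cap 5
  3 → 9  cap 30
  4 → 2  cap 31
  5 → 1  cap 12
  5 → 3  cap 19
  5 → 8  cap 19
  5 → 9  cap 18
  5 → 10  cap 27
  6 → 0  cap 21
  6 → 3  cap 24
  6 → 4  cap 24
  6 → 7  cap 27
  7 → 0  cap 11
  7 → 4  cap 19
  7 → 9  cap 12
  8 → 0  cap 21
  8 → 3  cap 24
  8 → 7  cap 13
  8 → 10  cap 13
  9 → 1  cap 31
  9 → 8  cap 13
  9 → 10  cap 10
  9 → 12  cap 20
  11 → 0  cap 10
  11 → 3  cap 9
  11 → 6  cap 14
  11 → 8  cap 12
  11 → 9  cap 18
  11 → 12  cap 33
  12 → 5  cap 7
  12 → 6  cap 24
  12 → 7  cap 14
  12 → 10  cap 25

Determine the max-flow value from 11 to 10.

augment #1: 11→8→10 bottleneck 12, total now 12
augment #2: 11→9→10 bottleneck 10, total now 22
augment #3: 11→12→10 bottleneck 25, total now 47
augment #4: 11→9→8→10 bottleneck 1, total now 48
augment #5: 11→12→5→10 bottleneck 7, total now 55
augment #6: 11→6→4→2→10 bottleneck 13, total now 68

Maximum flow value: 68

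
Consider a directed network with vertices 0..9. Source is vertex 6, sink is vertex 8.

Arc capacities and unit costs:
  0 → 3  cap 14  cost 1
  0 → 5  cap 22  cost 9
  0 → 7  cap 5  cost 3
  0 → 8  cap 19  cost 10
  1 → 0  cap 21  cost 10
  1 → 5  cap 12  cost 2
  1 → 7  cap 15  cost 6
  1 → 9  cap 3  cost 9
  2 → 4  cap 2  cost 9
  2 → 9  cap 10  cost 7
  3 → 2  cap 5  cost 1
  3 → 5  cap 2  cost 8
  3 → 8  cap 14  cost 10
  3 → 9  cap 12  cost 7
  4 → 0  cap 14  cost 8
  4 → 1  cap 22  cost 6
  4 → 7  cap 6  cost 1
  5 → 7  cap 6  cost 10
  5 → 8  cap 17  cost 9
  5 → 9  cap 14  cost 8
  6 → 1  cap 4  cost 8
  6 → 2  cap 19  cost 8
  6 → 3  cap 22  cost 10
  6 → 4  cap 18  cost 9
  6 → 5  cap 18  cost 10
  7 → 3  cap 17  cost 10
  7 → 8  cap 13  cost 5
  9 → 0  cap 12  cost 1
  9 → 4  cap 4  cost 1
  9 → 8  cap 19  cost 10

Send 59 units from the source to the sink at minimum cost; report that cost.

shortest-cost path #1: 6→4→7→8 push 6 @ unit cost 15 (adds 90)
shortest-cost path #2: 6→5→8 push 17 @ unit cost 19 (adds 323)
shortest-cost path #3: 6→1→7→8 push 4 @ unit cost 19 (adds 76)
shortest-cost path #4: 6→3→8 push 14 @ unit cost 20 (adds 280)
shortest-cost path #5: 6→2→9→0→7→8 push 3 @ unit cost 24 (adds 72)
shortest-cost path #6: 6→2→9→8 push 7 @ unit cost 25 (adds 175)
shortest-cost path #7: 6→4→0→9→8 push 3 @ unit cost 26 (adds 78)
shortest-cost path #8: 6→3→9→8 push 5 @ unit cost 27 (adds 135)
total cost = 1229

Minimum cost for 59 units: 1229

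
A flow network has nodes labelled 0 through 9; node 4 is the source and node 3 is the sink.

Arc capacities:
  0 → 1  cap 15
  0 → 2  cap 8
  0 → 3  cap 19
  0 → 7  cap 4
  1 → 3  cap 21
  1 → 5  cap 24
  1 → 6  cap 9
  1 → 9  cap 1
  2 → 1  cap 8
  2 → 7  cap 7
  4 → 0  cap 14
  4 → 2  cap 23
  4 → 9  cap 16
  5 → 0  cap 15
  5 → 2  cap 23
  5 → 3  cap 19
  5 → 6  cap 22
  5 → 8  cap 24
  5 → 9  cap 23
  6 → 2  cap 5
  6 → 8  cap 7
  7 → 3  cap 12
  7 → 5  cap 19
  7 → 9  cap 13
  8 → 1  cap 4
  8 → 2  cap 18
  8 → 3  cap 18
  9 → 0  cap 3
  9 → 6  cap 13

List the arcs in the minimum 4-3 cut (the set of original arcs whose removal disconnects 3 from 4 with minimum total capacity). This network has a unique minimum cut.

augment #1: 4→0→3 push 14
augment #2: 4→2→1→3 push 8
augment #3: 4→2→7→3 push 7
augment #4: 4→9→0→3 push 3
augment #5: 4→9→6→8→3 push 7
max flow = 39; residual-reachable set from 4 gives S-side
cut edges (S→T): {(2,1), (2,7), (4,0), (6,8), (9,0)} total cap 39

Min-cut arcs: {(2,1), (2,7), (4,0), (6,8), (9,0)} (total capacity 39)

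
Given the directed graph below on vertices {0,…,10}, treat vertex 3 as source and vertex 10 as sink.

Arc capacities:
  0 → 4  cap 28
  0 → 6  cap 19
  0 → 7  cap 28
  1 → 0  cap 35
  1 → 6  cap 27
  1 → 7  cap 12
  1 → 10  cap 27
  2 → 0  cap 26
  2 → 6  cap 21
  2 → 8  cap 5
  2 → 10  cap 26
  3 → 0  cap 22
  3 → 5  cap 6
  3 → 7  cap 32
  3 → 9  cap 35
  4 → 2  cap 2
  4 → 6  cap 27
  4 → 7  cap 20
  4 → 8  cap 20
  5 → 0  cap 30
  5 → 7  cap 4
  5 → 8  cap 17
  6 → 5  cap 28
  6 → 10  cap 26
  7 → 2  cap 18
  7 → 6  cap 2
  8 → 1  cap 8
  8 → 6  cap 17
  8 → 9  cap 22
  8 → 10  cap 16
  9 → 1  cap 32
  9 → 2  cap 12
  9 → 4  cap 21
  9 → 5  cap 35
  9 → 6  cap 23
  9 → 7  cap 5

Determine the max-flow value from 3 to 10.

augment #1: 3→0→6→10 bottleneck 19, total now 19
augment #2: 3→5→8→10 bottleneck 6, total now 25
augment #3: 3→7→2→10 bottleneck 18, total now 43
augment #4: 3→7→6→10 bottleneck 2, total now 45
augment #5: 3→9→1→10 bottleneck 27, total now 72
augment #6: 3→9→2→10 bottleneck 8, total now 80
augment #7: 3→0→4→6→10 bottleneck 3, total now 83

Maximum flow value: 83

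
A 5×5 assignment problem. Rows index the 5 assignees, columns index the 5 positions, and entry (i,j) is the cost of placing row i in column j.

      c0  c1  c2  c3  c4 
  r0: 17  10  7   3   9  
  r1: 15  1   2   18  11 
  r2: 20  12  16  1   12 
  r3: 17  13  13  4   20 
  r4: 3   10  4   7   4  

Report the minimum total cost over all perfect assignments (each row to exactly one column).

one of 2 optimal assignments: row0→col2 (cost 7), row1→col1 (cost 1), row2→col4 (cost 12), row3→col3 (cost 4), row4→col0 (cost 3)
total = 7 + 1 + 12 + 4 + 3 = 27

Minimum assignment cost: 27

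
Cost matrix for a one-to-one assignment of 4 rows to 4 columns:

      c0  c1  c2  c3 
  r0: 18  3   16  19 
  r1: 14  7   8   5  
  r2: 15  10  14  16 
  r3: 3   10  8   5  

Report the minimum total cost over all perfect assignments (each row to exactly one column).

Minimum assignment cost: 25

optimal assignment: row0→col1 (cost 3), row1→col3 (cost 5), row2→col2 (cost 14), row3→col0 (cost 3)
total = 3 + 5 + 14 + 3 = 25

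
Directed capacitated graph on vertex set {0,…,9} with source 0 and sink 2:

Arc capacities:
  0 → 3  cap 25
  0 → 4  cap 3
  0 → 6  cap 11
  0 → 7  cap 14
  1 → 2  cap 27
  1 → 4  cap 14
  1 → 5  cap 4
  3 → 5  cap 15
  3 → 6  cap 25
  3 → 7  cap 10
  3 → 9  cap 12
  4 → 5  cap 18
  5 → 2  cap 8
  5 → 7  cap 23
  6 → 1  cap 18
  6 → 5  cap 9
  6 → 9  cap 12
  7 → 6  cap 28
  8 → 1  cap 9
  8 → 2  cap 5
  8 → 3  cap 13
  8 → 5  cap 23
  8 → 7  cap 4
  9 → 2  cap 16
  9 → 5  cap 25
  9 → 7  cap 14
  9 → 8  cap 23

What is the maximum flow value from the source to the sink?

Maximum flow value: 50

augment #1: 0→3→5→2 bottleneck 8, total now 8
augment #2: 0→3→9→2 bottleneck 12, total now 20
augment #3: 0→6→1→2 bottleneck 11, total now 31
augment #4: 0→3→6→1→2 bottleneck 5, total now 36
augment #5: 0→7→6→1→2 bottleneck 2, total now 38
augment #6: 0→7→6→9→2 bottleneck 4, total now 42
augment #7: 0→7→6→9→8→2 bottleneck 5, total now 47
augment #8: 0→7→6→9→8→1→2 bottleneck 3, total now 50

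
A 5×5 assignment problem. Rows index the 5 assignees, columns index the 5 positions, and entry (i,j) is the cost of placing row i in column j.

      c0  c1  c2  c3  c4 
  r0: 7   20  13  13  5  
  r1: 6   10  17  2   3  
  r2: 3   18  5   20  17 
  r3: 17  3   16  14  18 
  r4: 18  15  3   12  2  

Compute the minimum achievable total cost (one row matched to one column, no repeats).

optimal assignment: row0→col4 (cost 5), row1→col3 (cost 2), row2→col0 (cost 3), row3→col1 (cost 3), row4→col2 (cost 3)
total = 5 + 2 + 3 + 3 + 3 = 16

Minimum assignment cost: 16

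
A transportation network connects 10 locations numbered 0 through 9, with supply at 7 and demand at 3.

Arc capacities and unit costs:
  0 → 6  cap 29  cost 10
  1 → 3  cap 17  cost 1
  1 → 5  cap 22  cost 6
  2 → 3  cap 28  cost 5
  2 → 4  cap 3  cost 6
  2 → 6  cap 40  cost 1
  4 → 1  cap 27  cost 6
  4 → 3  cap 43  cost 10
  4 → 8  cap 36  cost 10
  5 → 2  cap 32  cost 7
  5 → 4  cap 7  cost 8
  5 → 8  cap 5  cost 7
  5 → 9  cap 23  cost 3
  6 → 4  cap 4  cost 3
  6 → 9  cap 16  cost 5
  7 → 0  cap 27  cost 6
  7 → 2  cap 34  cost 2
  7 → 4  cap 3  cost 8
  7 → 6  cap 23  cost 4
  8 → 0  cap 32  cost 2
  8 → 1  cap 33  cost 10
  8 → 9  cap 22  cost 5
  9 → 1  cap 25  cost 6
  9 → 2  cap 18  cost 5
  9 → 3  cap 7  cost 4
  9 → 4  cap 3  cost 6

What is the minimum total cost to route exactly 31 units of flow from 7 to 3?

Minimum cost for 31 units: 232

shortest-cost path #1: 7→2→3 push 28 @ unit cost 7 (adds 196)
shortest-cost path #2: 7→2→6→9→3 push 3 @ unit cost 12 (adds 36)
total cost = 232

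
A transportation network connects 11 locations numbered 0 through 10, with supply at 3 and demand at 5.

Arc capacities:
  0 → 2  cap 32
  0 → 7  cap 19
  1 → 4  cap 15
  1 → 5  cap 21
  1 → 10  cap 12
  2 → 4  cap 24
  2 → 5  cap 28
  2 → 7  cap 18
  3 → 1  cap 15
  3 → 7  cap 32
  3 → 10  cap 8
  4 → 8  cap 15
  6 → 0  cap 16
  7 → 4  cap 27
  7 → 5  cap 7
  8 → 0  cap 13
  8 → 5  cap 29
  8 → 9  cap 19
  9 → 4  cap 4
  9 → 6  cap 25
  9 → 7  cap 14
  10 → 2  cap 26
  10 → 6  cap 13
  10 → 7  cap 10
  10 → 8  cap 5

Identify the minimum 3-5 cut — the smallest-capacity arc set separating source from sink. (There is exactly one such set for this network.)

Min-cut arcs: {(3,1), (3,10), (4,8), (7,5)} (total capacity 45)

augment #1: 3→1→5 push 15
augment #2: 3→7→5 push 7
augment #3: 3→10→2→5 push 8
augment #4: 3→7→4→8→5 push 15
max flow = 45; residual-reachable set from 3 gives S-side
cut edges (S→T): {(3,1), (3,10), (4,8), (7,5)} total cap 45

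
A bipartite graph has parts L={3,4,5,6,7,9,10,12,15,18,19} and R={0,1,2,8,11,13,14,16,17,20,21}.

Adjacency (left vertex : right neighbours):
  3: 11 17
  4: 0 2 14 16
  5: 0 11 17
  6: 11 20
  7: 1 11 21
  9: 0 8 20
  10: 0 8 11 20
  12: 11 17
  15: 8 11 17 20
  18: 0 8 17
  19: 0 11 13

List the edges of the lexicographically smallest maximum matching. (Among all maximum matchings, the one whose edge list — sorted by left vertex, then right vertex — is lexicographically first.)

Lex-smallest maximum matching: {(3,11), (4,2), (5,0), (6,20), (7,1), (9,8), (12,17), (19,13)}

|M| = 8 (so the lex-smallest maximum matching has 8 edges)
process left vertices in ascending order; for each, take the smallest-labelled available neighbour that still permits 8 edges overall, or leave it unmatched if none does
lex-smallest matching: {3-11, 4-2, 5-0, 6-20, 7-1, 9-8, 12-17, 19-13}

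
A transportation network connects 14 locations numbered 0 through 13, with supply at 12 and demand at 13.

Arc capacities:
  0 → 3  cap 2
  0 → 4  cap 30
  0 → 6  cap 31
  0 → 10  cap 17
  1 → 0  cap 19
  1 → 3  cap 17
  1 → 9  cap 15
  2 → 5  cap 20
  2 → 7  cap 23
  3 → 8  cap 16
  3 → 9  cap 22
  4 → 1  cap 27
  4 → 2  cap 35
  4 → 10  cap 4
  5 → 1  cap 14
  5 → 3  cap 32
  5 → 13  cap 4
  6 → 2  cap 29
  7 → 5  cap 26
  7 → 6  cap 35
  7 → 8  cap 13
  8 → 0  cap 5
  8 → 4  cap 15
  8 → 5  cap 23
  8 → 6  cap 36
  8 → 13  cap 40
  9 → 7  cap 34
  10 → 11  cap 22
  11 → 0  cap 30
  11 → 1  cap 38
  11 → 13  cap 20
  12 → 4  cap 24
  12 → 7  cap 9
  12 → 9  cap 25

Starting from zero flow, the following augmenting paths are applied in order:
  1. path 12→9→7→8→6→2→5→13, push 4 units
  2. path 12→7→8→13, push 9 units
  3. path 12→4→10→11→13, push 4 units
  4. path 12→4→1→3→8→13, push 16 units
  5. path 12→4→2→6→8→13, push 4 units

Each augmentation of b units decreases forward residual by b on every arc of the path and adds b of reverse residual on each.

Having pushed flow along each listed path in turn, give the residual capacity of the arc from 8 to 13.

after path 1 (12→9→7→8→6→2→5→13, push 4): res(8,13)=40
after path 2 (12→7→8→13, push 9): res(8,13)=31
after path 3 (12→4→10→11→13, push 4): res(8,13)=31
after path 4 (12→4→1→3→8→13, push 16): res(8,13)=15
after path 5 (12→4→2→6→8→13, push 4): res(8,13)=11

Residual capacity of (8,13): 11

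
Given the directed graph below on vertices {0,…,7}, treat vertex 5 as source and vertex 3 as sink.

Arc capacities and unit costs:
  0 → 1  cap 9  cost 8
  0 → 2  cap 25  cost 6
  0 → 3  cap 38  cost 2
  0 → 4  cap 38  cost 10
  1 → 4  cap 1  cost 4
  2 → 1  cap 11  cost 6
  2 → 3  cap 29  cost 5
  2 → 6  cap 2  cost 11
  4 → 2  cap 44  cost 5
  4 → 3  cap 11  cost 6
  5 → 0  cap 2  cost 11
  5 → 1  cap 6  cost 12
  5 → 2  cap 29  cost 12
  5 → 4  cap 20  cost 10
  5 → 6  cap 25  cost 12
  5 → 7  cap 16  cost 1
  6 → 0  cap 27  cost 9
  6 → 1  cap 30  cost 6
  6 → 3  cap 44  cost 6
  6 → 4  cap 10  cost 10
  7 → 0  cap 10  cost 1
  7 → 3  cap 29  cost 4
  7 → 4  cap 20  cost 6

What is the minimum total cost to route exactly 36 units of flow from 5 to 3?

Minimum cost for 36 units: 391

shortest-cost path #1: 5→7→0→3 push 10 @ unit cost 4 (adds 40)
shortest-cost path #2: 5→7→3 push 6 @ unit cost 5 (adds 30)
shortest-cost path #3: 5→0→3 push 2 @ unit cost 13 (adds 26)
shortest-cost path #4: 5→4→3 push 11 @ unit cost 16 (adds 176)
shortest-cost path #5: 5→2→3 push 7 @ unit cost 17 (adds 119)
total cost = 391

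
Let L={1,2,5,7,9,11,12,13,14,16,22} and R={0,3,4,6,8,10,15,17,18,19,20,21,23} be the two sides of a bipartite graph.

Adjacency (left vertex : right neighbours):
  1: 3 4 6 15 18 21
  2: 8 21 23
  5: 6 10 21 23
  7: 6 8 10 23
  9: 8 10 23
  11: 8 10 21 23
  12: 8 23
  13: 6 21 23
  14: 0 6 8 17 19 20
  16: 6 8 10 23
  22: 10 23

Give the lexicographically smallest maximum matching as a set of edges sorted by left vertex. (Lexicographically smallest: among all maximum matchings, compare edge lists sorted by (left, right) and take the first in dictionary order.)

Lex-smallest maximum matching: {(1,3), (2,8), (5,6), (7,10), (9,23), (11,21), (14,0)}

|M| = 7 (so the lex-smallest maximum matching has 7 edges)
process left vertices in ascending order; for each, take the smallest-labelled available neighbour that still permits 7 edges overall, or leave it unmatched if none does
lex-smallest matching: {1-3, 2-8, 5-6, 7-10, 9-23, 11-21, 14-0}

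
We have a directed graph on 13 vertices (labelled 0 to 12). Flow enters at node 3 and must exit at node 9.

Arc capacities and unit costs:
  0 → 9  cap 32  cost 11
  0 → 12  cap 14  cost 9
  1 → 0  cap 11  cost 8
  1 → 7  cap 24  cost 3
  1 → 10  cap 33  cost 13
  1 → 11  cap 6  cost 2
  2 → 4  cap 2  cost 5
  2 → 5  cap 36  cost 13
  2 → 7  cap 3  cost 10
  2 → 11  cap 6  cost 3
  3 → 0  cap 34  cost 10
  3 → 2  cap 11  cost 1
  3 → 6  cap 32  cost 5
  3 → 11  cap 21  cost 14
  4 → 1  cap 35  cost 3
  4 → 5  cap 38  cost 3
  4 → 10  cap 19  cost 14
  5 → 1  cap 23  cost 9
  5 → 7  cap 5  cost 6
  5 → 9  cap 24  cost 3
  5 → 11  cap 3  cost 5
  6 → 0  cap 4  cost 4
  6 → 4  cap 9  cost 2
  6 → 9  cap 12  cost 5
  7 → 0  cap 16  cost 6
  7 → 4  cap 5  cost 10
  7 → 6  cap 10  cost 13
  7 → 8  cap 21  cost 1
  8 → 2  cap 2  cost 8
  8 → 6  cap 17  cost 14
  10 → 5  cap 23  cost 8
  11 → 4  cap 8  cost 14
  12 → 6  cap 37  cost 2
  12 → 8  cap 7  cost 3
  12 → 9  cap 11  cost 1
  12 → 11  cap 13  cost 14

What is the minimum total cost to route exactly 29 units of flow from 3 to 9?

Minimum cost for 29 units: 363

shortest-cost path #1: 3→6→9 push 12 @ unit cost 10 (adds 120)
shortest-cost path #2: 3→2→4→5→9 push 2 @ unit cost 12 (adds 24)
shortest-cost path #3: 3→6→4→5→9 push 9 @ unit cost 13 (adds 117)
shortest-cost path #4: 3→2→5→9 push 6 @ unit cost 17 (adds 102)
total cost = 363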